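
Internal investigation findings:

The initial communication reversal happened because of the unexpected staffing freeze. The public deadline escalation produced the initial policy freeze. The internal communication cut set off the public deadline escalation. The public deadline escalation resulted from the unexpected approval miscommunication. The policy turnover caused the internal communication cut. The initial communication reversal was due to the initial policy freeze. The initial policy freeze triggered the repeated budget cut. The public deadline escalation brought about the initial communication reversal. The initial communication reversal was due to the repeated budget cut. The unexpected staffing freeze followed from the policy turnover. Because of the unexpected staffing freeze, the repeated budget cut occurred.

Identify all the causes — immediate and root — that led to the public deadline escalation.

Immediate causes of the public deadline escalation: the internal communication cut, the unexpected approval miscommunication.
Further upstream: the policy turnover.

the internal communication cut, the policy turnover, the unexpected approval miscommunication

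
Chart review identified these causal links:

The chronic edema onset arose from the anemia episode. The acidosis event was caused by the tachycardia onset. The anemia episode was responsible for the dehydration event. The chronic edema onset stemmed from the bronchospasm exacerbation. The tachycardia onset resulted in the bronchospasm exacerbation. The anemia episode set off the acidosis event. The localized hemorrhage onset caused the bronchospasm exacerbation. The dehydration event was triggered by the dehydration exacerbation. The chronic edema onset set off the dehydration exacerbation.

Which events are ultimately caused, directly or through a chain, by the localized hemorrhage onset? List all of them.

Direct effects: the bronchospasm exacerbation.
2 steps out: the chronic edema onset.
3 steps out: the dehydration exacerbation.
4 steps out: the dehydration event.
Not reachable from it: the tachycardia onset, the anemia episode, the acidosis event.

the bronchospasm exacerbation, the chronic edema onset, the dehydration event, the dehydration exacerbation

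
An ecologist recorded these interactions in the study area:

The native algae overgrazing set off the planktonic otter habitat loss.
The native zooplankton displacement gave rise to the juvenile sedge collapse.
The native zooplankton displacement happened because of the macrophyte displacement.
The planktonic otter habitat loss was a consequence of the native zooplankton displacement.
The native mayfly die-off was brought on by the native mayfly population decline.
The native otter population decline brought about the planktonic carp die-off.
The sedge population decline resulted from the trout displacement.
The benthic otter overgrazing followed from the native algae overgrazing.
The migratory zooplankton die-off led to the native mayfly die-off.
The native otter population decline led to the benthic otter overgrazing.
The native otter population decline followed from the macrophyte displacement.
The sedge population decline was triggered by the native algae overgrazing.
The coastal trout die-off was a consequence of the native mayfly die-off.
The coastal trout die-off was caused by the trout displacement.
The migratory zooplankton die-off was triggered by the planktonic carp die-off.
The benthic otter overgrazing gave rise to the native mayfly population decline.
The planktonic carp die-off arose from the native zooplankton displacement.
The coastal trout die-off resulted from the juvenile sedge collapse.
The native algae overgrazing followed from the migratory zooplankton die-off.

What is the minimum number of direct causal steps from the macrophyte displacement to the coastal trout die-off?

3

Shortest chain: the macrophyte displacement → the native zooplankton displacement → the juvenile sedge collapse → the coastal trout die-off.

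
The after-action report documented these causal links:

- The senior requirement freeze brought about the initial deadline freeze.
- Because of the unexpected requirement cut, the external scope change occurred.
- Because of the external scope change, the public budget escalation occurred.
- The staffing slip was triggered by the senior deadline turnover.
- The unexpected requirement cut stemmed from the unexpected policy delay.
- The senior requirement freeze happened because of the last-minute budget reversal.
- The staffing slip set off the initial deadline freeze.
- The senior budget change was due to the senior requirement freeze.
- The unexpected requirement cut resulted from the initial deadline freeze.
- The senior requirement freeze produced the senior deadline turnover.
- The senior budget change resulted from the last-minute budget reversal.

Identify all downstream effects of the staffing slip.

the external scope change, the initial deadline freeze, the public budget escalation, the unexpected requirement cut

Direct effects: the initial deadline freeze.
2 steps out: the unexpected requirement cut.
3 steps out: the external scope change.
4 steps out: the public budget escalation.
Not reachable from it: the last-minute budget reversal, the senior requirement freeze, the senior deadline turnover, the senior budget change, the unexpected policy delay.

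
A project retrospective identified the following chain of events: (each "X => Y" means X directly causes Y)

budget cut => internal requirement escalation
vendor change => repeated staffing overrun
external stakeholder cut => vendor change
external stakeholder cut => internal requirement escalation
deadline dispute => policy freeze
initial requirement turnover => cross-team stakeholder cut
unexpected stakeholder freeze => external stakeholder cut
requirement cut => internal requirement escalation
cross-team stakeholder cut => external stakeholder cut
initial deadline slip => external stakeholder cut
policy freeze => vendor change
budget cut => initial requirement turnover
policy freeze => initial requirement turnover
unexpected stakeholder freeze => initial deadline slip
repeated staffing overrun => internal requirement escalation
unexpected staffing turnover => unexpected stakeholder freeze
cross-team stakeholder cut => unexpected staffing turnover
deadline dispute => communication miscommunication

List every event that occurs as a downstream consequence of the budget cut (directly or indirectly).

Direct effects: the initial requirement turnover, the internal requirement escalation.
2 steps out: the cross-team stakeholder cut.
3 steps out: the unexpected staffing turnover, the external stakeholder cut.
4 steps out: the unexpected stakeholder freeze, the vendor change.
5 steps out: the initial deadline slip, the repeated staffing overrun.
Not reachable from it: the deadline dispute, the communication miscommunication, the policy freeze, the requirement cut.

the cross-team stakeholder cut, the external stakeholder cut, the initial deadline slip, the initial requirement turnover, the internal requirement escalation, the repeated staffing overrun, the unexpected staffing turnover, the unexpected stakeholder freeze, the vendor change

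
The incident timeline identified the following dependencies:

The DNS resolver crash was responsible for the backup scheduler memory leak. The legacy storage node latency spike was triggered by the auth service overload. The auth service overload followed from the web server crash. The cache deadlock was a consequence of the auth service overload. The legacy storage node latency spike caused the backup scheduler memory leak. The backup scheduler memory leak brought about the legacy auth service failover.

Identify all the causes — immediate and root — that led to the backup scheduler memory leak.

the DNS resolver crash, the auth service overload, the legacy storage node latency spike, the web server crash

Immediate causes of the backup scheduler memory leak: the legacy storage node latency spike, the DNS resolver crash.
Further upstream: the web server crash, the auth service overload.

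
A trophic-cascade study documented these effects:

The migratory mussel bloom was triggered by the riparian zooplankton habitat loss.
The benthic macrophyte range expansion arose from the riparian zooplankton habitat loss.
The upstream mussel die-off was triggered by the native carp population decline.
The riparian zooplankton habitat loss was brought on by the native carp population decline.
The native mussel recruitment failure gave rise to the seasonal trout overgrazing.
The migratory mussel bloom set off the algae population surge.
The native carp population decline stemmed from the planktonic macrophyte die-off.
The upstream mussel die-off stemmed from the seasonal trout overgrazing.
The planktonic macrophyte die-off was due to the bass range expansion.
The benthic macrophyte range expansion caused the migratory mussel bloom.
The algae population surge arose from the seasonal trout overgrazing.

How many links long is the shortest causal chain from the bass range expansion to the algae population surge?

Shortest chain: the bass range expansion → the planktonic macrophyte die-off → the native carp population decline → the riparian zooplankton habitat loss → the migratory mussel bloom → the algae population surge.

5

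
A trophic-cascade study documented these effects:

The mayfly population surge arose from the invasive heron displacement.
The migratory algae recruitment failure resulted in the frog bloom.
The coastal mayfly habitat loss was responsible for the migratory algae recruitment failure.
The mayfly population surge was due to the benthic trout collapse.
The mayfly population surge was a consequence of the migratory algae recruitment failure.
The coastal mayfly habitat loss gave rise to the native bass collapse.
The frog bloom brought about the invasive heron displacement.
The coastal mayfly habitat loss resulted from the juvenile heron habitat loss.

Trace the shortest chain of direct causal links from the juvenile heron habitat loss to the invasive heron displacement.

the juvenile heron habitat loss → the coastal mayfly habitat loss
the coastal mayfly habitat loss → the migratory algae recruitment failure
the migratory algae recruitment failure → the frog bloom
the frog bloom → the invasive heron displacement
Length: 4 steps.

the juvenile heron habitat loss → the coastal mayfly habitat loss → the migratory algae recruitment failure → the frog bloom → the invasive heron displacement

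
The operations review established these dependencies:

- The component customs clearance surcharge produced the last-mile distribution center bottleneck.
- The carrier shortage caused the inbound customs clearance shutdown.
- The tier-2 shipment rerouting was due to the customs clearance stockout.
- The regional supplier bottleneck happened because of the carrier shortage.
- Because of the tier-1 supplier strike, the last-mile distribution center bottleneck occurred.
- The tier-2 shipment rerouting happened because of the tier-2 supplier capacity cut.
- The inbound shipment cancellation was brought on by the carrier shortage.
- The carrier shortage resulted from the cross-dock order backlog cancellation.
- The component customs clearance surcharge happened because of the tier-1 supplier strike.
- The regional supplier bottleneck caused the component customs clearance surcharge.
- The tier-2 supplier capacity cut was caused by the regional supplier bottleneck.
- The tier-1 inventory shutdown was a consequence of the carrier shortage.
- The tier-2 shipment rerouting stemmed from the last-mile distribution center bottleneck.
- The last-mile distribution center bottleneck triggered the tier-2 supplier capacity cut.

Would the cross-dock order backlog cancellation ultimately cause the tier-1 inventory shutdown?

There is a causal chain: the cross-dock order backlog cancellation → the carrier shortage → the tier-1 inventory shutdown.

Yes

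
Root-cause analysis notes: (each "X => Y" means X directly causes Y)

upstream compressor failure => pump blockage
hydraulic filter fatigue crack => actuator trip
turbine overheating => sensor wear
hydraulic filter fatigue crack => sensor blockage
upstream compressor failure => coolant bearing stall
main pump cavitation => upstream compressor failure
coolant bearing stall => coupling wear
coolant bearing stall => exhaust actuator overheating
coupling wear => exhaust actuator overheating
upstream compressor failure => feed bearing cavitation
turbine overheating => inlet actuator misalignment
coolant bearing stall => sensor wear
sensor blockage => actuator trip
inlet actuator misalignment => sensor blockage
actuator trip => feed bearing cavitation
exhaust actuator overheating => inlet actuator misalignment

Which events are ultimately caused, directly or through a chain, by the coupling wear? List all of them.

the actuator trip, the exhaust actuator overheating, the feed bearing cavitation, the inlet actuator misalignment, the sensor blockage

Direct effects: the exhaust actuator overheating.
2 steps out: the inlet actuator misalignment.
3 steps out: the sensor blockage.
4 steps out: the actuator trip.
5 steps out: the feed bearing cavitation.
Not reachable from it: the main pump cavitation, the upstream compressor failure, the pump blockage, the coolant bearing stall, the hydraulic filter fatigue crack, the turbine overheating, the sensor wear.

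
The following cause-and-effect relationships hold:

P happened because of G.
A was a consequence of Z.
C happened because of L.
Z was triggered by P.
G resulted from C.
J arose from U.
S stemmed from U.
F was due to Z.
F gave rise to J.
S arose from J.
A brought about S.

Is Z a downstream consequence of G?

Yes

There is a causal chain: G → P → Z.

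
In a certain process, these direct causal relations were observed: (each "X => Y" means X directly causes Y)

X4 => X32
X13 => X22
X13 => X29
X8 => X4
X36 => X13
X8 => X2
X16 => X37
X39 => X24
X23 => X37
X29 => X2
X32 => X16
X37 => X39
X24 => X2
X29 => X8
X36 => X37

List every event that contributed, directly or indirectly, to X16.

X13, X29, X32, X36, X4, X8

Immediate cause of X16: X32.
Further upstream: X36, X13, X29, X8, X4.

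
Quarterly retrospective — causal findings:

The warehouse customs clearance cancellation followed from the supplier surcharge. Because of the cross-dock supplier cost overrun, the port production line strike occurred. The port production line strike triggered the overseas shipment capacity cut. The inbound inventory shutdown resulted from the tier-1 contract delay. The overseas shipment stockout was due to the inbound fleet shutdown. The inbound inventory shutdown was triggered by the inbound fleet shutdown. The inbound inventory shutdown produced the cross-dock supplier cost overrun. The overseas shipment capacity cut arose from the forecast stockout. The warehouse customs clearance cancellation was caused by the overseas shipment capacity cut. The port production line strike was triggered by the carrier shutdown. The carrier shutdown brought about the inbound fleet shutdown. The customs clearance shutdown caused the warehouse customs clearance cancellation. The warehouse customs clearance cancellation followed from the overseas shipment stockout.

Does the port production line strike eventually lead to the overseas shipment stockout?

The port production line strike leads to the overseas shipment capacity cut, the warehouse customs clearance cancellation; the overseas shipment stockout is not among them.

No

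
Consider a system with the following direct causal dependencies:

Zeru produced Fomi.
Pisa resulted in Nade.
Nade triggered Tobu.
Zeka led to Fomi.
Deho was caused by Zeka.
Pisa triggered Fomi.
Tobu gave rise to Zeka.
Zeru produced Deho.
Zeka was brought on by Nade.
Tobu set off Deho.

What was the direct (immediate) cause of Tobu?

Upstream contributors include Pisa, but only Nade feeds directly into Tobu.

Nade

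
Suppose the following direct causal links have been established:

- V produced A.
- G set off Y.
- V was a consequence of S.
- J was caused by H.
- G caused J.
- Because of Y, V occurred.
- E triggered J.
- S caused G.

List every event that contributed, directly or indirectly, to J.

Immediate causes of J: G, H, E.
Further upstream: S.

E, G, H, S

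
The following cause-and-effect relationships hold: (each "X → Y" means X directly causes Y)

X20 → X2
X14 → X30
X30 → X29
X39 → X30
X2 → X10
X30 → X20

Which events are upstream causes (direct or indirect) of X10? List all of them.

Immediate cause of X10: X2.
Further upstream: X14, X30, X20, X39.

X14, X2, X20, X30, X39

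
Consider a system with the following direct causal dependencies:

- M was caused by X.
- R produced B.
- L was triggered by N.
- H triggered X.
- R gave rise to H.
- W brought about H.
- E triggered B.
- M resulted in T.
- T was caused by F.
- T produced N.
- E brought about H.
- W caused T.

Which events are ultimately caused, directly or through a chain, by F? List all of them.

Direct effects: T.
2 steps out: N.
3 steps out: L.
Not reachable from it: R, E, W, B, H, X, M.

L, N, T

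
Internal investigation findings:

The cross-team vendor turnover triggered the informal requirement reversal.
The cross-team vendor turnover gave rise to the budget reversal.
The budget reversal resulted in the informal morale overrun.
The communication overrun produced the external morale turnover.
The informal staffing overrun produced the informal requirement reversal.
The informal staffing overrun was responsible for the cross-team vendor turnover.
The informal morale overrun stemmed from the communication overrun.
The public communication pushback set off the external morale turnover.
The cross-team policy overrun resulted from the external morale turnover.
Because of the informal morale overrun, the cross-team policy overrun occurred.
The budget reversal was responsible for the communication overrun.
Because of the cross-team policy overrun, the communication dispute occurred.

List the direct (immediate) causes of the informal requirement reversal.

the cross-team vendor turnover, the informal staffing overrun → the informal requirement reversal with nothing further upstream stated.

the cross-team vendor turnover, the informal staffing overrun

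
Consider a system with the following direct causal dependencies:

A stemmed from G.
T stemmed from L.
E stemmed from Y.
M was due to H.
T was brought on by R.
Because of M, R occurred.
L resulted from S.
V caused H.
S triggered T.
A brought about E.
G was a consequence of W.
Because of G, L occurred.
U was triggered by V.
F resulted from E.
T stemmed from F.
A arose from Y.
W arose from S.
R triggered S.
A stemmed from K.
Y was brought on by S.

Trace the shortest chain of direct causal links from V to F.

V → H
H → M
M → R
R → S
S → Y
Y → E
E → F
Length: 7 steps.

V → H → M → R → S → Y → E → F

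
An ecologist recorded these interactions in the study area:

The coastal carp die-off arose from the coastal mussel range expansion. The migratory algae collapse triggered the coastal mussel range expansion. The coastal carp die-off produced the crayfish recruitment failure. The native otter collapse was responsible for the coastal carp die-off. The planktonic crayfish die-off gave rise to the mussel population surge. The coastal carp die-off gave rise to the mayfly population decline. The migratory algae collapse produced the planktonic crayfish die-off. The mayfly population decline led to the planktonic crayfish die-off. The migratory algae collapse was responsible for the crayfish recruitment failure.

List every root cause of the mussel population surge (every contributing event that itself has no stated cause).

the migratory algae collapse, the native otter collapse

Tracing upstream from the mussel population surge: the mussel population surge ← the planktonic crayfish die-off ← the migratory algae collapse.
A separate upstream branch: the mussel population surge ← the planktonic crayfish die-off ← the mayfly population decline ← the coastal carp die-off ← the native otter collapse.
Each of those chain origins has no stated cause.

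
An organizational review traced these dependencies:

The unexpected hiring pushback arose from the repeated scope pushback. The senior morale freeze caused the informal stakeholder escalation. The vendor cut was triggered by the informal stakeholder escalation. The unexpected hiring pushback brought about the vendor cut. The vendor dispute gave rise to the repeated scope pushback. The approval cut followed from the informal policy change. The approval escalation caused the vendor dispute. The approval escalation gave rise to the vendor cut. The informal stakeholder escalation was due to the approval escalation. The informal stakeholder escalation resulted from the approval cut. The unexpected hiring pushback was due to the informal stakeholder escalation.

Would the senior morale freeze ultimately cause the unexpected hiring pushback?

Yes

There is a causal chain: the senior morale freeze → the informal stakeholder escalation → the unexpected hiring pushback.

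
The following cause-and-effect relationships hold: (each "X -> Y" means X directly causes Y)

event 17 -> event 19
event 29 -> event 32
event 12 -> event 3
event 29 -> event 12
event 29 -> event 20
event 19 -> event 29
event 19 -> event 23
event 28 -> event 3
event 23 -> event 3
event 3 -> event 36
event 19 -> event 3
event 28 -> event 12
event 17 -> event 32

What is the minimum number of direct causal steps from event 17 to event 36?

Shortest chain: event 17 → event 19 → event 3 → event 36.

3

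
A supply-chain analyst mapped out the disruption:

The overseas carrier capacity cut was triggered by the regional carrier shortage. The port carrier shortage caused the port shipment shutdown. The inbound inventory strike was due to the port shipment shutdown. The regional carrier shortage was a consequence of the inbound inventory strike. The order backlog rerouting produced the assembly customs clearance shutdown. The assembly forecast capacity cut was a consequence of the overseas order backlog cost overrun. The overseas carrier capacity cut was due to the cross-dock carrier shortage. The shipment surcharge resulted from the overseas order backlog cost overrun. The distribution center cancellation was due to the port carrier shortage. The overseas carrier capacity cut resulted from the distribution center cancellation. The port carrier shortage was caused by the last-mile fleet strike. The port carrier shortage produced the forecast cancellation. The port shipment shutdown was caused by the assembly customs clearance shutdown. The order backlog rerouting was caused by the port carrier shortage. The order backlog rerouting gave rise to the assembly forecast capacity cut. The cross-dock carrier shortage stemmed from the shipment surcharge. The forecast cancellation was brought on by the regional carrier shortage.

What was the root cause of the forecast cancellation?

Tracing upstream from the forecast cancellation: the forecast cancellation ← the port carrier shortage ← the last-mile fleet strike.
The last-mile fleet strike has no stated cause, so it is the root.

the last-mile fleet strike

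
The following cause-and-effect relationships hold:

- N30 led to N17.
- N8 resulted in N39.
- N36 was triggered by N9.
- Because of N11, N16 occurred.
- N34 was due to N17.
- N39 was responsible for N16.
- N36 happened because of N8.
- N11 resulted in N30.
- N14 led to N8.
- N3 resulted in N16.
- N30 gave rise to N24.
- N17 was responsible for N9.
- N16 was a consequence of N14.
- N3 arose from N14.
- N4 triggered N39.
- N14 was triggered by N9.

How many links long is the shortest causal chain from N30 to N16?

Shortest chain: N30 → N17 → N9 → N14 → N16.

4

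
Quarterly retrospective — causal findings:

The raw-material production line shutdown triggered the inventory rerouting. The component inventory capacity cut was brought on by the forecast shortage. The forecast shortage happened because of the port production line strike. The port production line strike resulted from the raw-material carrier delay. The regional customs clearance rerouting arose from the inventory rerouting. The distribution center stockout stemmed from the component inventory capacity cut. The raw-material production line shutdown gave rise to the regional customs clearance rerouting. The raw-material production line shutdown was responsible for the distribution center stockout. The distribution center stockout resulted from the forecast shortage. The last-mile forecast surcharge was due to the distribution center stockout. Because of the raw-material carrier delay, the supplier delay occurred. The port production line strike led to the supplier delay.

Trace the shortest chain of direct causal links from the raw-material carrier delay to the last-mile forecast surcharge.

the raw-material carrier delay → the port production line strike
the port production line strike → the forecast shortage
the forecast shortage → the distribution center stockout
the distribution center stockout → the last-mile forecast surcharge
Length: 4 steps.

the raw-material carrier delay → the port production line strike → the forecast shortage → the distribution center stockout → the last-mile forecast surcharge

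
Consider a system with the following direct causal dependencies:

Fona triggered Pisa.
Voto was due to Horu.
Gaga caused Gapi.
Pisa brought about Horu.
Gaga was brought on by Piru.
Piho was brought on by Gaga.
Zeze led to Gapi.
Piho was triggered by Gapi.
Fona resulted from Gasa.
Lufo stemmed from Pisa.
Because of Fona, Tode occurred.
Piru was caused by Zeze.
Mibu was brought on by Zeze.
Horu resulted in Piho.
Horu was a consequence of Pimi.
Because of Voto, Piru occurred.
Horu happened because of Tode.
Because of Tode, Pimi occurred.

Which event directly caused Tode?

Fona

Upstream contributors include Gasa, but only Fona feeds directly into Tode.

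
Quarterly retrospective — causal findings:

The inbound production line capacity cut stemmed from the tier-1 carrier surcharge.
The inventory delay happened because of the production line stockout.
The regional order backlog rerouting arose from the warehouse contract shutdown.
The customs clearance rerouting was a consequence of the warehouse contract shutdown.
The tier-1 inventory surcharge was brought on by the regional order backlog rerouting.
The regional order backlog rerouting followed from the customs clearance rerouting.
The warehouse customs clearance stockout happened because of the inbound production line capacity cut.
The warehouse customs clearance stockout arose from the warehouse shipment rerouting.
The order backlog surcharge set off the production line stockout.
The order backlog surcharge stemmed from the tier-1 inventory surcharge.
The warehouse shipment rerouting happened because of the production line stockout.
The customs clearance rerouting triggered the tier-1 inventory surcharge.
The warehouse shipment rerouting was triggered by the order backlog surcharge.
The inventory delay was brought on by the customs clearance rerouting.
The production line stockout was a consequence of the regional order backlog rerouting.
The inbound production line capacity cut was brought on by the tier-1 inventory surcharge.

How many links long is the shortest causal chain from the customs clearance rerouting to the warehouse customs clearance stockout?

Shortest chain: the customs clearance rerouting → the tier-1 inventory surcharge → the inbound production line capacity cut → the warehouse customs clearance stockout.

3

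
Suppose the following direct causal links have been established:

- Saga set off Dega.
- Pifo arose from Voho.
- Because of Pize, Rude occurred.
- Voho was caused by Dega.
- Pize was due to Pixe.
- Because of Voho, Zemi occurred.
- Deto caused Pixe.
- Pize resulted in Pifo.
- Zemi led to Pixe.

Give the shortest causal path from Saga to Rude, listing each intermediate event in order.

Saga → Dega → Voho → Zemi → Pixe → Pize → Rude

Saga → Dega
Dega → Voho
Voho → Zemi
Zemi → Pixe
Pixe → Pize
Pize → Rude
Length: 6 steps.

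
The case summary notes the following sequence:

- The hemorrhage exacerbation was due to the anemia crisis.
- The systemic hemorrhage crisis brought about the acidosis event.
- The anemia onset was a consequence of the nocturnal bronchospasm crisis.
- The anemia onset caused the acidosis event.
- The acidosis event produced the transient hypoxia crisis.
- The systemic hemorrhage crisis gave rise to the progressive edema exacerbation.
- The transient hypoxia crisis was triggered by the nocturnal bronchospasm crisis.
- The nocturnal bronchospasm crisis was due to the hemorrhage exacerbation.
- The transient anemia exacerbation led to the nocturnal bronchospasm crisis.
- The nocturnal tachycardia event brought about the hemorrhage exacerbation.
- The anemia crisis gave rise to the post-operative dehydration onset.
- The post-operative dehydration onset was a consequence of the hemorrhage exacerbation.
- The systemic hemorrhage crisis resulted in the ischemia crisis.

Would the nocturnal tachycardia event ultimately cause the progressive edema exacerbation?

No

The nocturnal tachycardia event leads to the hemorrhage exacerbation, the nocturnal bronchospasm crisis, the anemia onset, the acidosis event, the post-operative dehydration onset, the transient hypoxia crisis; the progressive edema exacerbation is not among them.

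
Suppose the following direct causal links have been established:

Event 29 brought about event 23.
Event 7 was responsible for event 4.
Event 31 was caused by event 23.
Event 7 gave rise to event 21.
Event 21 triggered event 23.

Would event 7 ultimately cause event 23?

There is a causal chain: event 7 → event 21 → event 23.

Yes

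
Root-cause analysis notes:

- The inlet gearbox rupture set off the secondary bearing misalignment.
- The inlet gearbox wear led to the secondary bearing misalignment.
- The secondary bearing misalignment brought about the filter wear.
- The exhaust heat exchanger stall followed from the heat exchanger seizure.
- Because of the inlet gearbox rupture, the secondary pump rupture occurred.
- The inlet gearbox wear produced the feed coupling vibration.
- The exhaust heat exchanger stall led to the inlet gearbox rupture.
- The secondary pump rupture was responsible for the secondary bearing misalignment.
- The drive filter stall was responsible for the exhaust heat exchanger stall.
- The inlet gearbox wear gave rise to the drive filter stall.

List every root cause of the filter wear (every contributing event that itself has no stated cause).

the heat exchanger seizure, the inlet gearbox wear

Tracing upstream from the filter wear: the filter wear ← the secondary bearing misalignment ← the inlet gearbox wear.
A separate upstream branch: the filter wear ← the secondary bearing misalignment ← the inlet gearbox rupture ← the exhaust heat exchanger stall ← the heat exchanger seizure.
Each of those chain origins has no stated cause.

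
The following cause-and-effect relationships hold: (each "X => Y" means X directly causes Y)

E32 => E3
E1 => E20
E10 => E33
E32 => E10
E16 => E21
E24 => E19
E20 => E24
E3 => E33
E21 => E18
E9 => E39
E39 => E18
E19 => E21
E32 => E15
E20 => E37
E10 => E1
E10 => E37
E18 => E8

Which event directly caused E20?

Upstream contributors include E32, E10, but only E1 feeds directly into E20.

E1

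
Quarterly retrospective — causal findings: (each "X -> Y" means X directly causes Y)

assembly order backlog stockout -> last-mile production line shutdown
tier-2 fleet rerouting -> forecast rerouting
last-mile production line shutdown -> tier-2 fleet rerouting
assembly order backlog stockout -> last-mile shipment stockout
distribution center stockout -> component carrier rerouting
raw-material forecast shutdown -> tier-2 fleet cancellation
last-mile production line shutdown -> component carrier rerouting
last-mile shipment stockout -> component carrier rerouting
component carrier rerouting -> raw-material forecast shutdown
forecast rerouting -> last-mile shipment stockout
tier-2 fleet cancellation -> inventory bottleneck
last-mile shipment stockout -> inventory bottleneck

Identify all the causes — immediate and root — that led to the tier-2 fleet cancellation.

the assembly order backlog stockout, the component carrier rerouting, the distribution center stockout, the forecast rerouting, the last-mile production line shutdown, the last-mile shipment stockout, the raw-material forecast shutdown, the tier-2 fleet rerouting

Immediate cause of the tier-2 fleet cancellation: the raw-material forecast shutdown.
Further upstream: the assembly order backlog stockout, the last-mile production line shutdown, the tier-2 fleet rerouting, the forecast rerouting, the distribution center stockout, the last-mile shipment stockout, the component carrier rerouting.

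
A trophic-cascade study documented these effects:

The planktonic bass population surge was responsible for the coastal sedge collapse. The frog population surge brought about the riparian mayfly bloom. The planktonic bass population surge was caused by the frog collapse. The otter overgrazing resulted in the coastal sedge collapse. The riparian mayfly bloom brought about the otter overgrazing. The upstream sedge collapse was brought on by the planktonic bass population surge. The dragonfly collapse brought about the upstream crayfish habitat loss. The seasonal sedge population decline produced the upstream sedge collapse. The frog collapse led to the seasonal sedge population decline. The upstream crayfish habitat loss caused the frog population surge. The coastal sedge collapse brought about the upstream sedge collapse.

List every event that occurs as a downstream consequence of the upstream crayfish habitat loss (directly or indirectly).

Direct effects: the frog population surge.
2 steps out: the riparian mayfly bloom.
3 steps out: the otter overgrazing.
4 steps out: the coastal sedge collapse.
5 steps out: the upstream sedge collapse.
Not reachable from it: the frog collapse, the dragonfly collapse, the seasonal sedge population decline, the planktonic bass population surge.

the coastal sedge collapse, the frog population surge, the otter overgrazing, the riparian mayfly bloom, the upstream sedge collapse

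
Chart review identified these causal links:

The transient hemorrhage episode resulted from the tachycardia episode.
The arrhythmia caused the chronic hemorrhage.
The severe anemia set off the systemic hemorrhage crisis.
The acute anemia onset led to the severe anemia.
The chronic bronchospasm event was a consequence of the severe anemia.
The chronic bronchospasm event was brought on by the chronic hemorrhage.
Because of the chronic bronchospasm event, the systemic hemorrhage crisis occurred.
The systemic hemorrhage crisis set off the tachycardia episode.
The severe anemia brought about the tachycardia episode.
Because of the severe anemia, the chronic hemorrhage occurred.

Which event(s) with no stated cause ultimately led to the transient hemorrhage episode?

the acute anemia onset, the arrhythmia

Tracing upstream from the transient hemorrhage episode: the transient hemorrhage episode ← the tachycardia episode ← the severe anemia ← the acute anemia onset.
A separate upstream branch: the transient hemorrhage episode ← the tachycardia episode ← the systemic hemorrhage crisis ← the chronic bronchospasm event ← the chronic hemorrhage ← the arrhythmia.
Each of those chain origins has no stated cause.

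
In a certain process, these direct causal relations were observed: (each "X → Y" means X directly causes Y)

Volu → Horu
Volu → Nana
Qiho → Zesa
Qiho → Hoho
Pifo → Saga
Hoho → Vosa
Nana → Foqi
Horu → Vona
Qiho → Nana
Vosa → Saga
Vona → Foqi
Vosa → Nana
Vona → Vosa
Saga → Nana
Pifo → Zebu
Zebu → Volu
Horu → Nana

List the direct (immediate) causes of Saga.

Pifo, Vosa

Upstream contributors include Qiho, Zebu, Volu, Hoho, Horu, Vona, but only Pifo, Vosa feed directly into Saga.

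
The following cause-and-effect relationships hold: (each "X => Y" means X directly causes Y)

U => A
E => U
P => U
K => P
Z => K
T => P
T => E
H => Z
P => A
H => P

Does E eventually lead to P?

E leads to U, A; P is not among them.

No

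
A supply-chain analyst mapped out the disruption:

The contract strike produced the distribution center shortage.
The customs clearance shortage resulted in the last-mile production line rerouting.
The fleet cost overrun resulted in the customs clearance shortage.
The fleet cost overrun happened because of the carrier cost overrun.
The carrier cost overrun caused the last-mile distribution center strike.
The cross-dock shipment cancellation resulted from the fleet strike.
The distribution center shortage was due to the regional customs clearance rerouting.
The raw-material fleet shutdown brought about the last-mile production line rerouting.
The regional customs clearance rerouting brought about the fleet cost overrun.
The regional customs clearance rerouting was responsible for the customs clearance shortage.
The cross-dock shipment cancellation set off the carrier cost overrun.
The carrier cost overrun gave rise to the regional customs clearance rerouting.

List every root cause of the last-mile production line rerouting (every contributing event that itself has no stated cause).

the fleet strike, the raw-material fleet shutdown

Tracing upstream from the last-mile production line rerouting: the last-mile production line rerouting ← the customs clearance shortage ← the regional customs clearance rerouting ← the carrier cost overrun ← the cross-dock shipment cancellation ← the fleet strike.
A separate upstream branch: the last-mile production line rerouting ← the raw-material fleet shutdown.
Each of those chain origins has no stated cause.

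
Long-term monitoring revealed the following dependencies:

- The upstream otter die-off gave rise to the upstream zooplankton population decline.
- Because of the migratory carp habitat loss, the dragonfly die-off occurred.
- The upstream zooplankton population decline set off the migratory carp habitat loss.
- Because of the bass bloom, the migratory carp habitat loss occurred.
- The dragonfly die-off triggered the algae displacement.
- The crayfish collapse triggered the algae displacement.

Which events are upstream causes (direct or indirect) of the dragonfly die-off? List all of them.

the bass bloom, the migratory carp habitat loss, the upstream otter die-off, the upstream zooplankton population decline

Immediate cause of the dragonfly die-off: the migratory carp habitat loss.
Further upstream: the upstream otter die-off, the bass bloom, the upstream zooplankton population decline.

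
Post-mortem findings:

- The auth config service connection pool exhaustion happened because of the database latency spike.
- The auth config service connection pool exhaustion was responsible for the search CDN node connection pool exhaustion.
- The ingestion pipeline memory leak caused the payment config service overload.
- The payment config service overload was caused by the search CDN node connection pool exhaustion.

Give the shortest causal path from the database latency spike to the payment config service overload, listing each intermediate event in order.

the database latency spike → the auth config service connection pool exhaustion → the search CDN node connection pool exhaustion → the payment config service overload

the database latency spike → the auth config service connection pool exhaustion
the auth config service connection pool exhaustion → the search CDN node connection pool exhaustion
the search CDN node connection pool exhaustion → the payment config service overload
Length: 3 steps.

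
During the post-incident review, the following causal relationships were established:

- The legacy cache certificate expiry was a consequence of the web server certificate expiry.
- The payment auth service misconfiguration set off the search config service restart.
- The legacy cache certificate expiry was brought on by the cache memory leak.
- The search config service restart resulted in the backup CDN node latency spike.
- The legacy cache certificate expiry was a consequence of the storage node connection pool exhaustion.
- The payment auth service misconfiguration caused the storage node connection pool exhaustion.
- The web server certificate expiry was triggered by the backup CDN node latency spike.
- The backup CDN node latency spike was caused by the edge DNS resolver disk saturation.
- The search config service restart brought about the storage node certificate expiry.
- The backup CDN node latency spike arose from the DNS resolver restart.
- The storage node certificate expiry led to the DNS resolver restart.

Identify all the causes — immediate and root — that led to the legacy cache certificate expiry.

Immediate causes of the legacy cache certificate expiry: the cache memory leak, the web server certificate expiry, the storage node connection pool exhaustion.
Further upstream: the payment auth service misconfiguration, the edge DNS resolver disk saturation, the search config service restart, the storage node certificate expiry, the DNS resolver restart, the backup CDN node latency spike.

the DNS resolver restart, the backup CDN node latency spike, the cache memory leak, the edge DNS resolver disk saturation, the payment auth service misconfiguration, the search config service restart, the storage node certificate expiry, the storage node connection pool exhaustion, the web server certificate expiry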